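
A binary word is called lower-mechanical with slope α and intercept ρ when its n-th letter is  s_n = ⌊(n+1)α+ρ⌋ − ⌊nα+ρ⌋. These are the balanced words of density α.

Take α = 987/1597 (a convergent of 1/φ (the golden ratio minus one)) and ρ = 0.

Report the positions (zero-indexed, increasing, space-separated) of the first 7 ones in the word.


n=0: ⌊987/1597⌋−⌊0/1597⌋ = 0−0 = 0
n=1: ⌊1974/1597⌋−⌊987/1597⌋ = 1−0 = 1  ← one
n=2: ⌊2961/1597⌋−⌊1974/1597⌋ = 1−1 = 0
n=3: ⌊3948/1597⌋−⌊2961/1597⌋ = 2−1 = 1  ← one
n=4: ⌊4935/1597⌋−⌊3948/1597⌋ = 3−2 = 1  ← one
n=5: ⌊5922/1597⌋−⌊4935/1597⌋ = 3−3 = 0
n=6: ⌊6909/1597⌋−⌊5922/1597⌋ = 4−3 = 1  ← one
n=7: ⌊7896/1597⌋−⌊6909/1597⌋ = 4−4 = 0
n=8: ⌊8883/1597⌋−⌊7896/1597⌋ = 5−4 = 1  ← one
n=9: ⌊9870/1597⌋−⌊8883/1597⌋ = 6−5 = 1  ← one
n=10: ⌊10857/1597⌋−⌊9870/1597⌋ = 6−6 = 0
n=11: ⌊11844/1597⌋−⌊10857/1597⌋ = 7−6 = 1  ← one
positions of the first 7 ones: 1 3 4 6 8 9 11

1 3 4 6 8 9 11


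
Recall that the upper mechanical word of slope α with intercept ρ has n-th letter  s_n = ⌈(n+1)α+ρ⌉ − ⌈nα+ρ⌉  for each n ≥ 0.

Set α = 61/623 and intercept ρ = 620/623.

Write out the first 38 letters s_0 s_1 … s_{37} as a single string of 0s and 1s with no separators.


n=0: ⌈(1·61+620)/623⌉ − ⌈(0·61+620)/623⌉ = ⌈681/623⌉ − ⌈620/623⌉ = 2 − 1 = 1
n=1: ⌈(2·61+620)/623⌉ − ⌈(1·61+620)/623⌉ = ⌈742/623⌉ − ⌈681/623⌉ = 2 − 2 = 0
n=2: ⌈(3·61+620)/623⌉ − ⌈(2·61+620)/623⌉ = ⌈803/623⌉ − ⌈742/623⌉ = 2 − 2 = 0
n=3: ⌈(4·61+620)/623⌉ − ⌈(3·61+620)/623⌉ = ⌈864/623⌉ − ⌈803/623⌉ = 2 − 2 = 0
n=4: ⌈(5·61+620)/623⌉ − ⌈(4·61+620)/623⌉ = ⌈925/623⌉ − ⌈864/623⌉ = 2 − 2 = 0
n=5: ⌈(6·61+620)/623⌉ − ⌈(5·61+620)/623⌉ = ⌈986/623⌉ − ⌈925/623⌉ = 2 − 2 = 0
n=6: ⌈(7·61+620)/623⌉ − ⌈(6·61+620)/623⌉ = ⌈1047/623⌉ − ⌈986/623⌉ = 2 − 2 = 0
n=7: ⌈(8·61+620)/623⌉ − ⌈(7·61+620)/623⌉ = ⌈1108/623⌉ − ⌈1047/623⌉ = 2 − 2 = 0
n=8: ⌈(9·61+620)/623⌉ − ⌈(8·61+620)/623⌉ = ⌈1169/623⌉ − ⌈1108/623⌉ = 2 − 2 = 0
n=9: ⌈(10·61+620)/623⌉ − ⌈(9·61+620)/623⌉ = ⌈1230/623⌉ − ⌈1169/623⌉ = 2 − 2 = 0
n=10: ⌈(11·61+620)/623⌉ − ⌈(10·61+620)/623⌉ = ⌈1291/623⌉ − ⌈1230/623⌉ = 3 − 2 = 1
n=11: ⌈(12·61+620)/623⌉ − ⌈(11·61+620)/623⌉ = ⌈1352/623⌉ − ⌈1291/623⌉ = 3 − 3 = 0
n=12: ⌈(13·61+620)/623⌉ − ⌈(12·61+620)/623⌉ = ⌈1413/623⌉ − ⌈1352/623⌉ = 3 − 3 = 0
n=13: ⌈(14·61+620)/623⌉ − ⌈(13·61+620)/623⌉ = ⌈1474/623⌉ − ⌈1413/623⌉ = 3 − 3 = 0
n=14: ⌈(15·61+620)/623⌉ − ⌈(14·61+620)/623⌉ = ⌈1535/623⌉ − ⌈1474/623⌉ = 3 − 3 = 0
n=15: ⌈(16·61+620)/623⌉ − ⌈(15·61+620)/623⌉ = ⌈1596/623⌉ − ⌈1535/623⌉ = 3 − 3 = 0
n=16: ⌈(17·61+620)/623⌉ − ⌈(16·61+620)/623⌉ = ⌈1657/623⌉ − ⌈1596/623⌉ = 3 − 3 = 0
n=17: ⌈(18·61+620)/623⌉ − ⌈(17·61+620)/623⌉ = ⌈1718/623⌉ − ⌈1657/623⌉ = 3 − 3 = 0
n=18: ⌈(19·61+620)/623⌉ − ⌈(18·61+620)/623⌉ = ⌈1779/623⌉ − ⌈1718/623⌉ = 3 − 3 = 0
n=19: ⌈(20·61+620)/623⌉ − ⌈(19·61+620)/623⌉ = ⌈1840/623⌉ − ⌈1779/623⌉ = 3 − 3 = 0
n=20: ⌈(21·61+620)/623⌉ − ⌈(20·61+620)/623⌉ = ⌈1901/623⌉ − ⌈1840/623⌉ = 4 − 3 = 1
n=21: ⌈(22·61+620)/623⌉ − ⌈(21·61+620)/623⌉ = ⌈1962/623⌉ − ⌈1901/623⌉ = 4 − 4 = 0
n=22: ⌈(23·61+620)/623⌉ − ⌈(22·61+620)/623⌉ = ⌈2023/623⌉ − ⌈1962/623⌉ = 4 − 4 = 0
n=23: ⌈(24·61+620)/623⌉ − ⌈(23·61+620)/623⌉ = ⌈2084/623⌉ − ⌈2023/623⌉ = 4 − 4 = 0
n=24: ⌈(25·61+620)/623⌉ − ⌈(24·61+620)/623⌉ = ⌈2145/623⌉ − ⌈2084/623⌉ = 4 − 4 = 0
n=25: ⌈(26·61+620)/623⌉ − ⌈(25·61+620)/623⌉ = ⌈2206/623⌉ − ⌈2145/623⌉ = 4 − 4 = 0
n=26: ⌈(27·61+620)/623⌉ − ⌈(26·61+620)/623⌉ = ⌈2267/623⌉ − ⌈2206/623⌉ = 4 − 4 = 0
n=27: ⌈(28·61+620)/623⌉ − ⌈(27·61+620)/623⌉ = ⌈2328/623⌉ − ⌈2267/623⌉ = 4 − 4 = 0
n=28: ⌈(29·61+620)/623⌉ − ⌈(28·61+620)/623⌉ = ⌈2389/623⌉ − ⌈2328/623⌉ = 4 − 4 = 0
n=29: ⌈(30·61+620)/623⌉ − ⌈(29·61+620)/623⌉ = ⌈2450/623⌉ − ⌈2389/623⌉ = 4 − 4 = 0
n=30: ⌈(31·61+620)/623⌉ − ⌈(30·61+620)/623⌉ = ⌈2511/623⌉ − ⌈2450/623⌉ = 5 − 4 = 1
n=31: ⌈(32·61+620)/623⌉ − ⌈(31·61+620)/623⌉ = ⌈2572/623⌉ − ⌈2511/623⌉ = 5 − 5 = 0
n=32: ⌈(33·61+620)/623⌉ − ⌈(32·61+620)/623⌉ = ⌈2633/623⌉ − ⌈2572/623⌉ = 5 − 5 = 0
n=33: ⌈(34·61+620)/623⌉ − ⌈(33·61+620)/623⌉ = ⌈2694/623⌉ − ⌈2633/623⌉ = 5 − 5 = 0
n=34: ⌈(35·61+620)/623⌉ − ⌈(34·61+620)/623⌉ = ⌈2755/623⌉ − ⌈2694/623⌉ = 5 − 5 = 0
n=35: ⌈(36·61+620)/623⌉ − ⌈(35·61+620)/623⌉ = ⌈2816/623⌉ − ⌈2755/623⌉ = 5 − 5 = 0
n=36: ⌈(37·61+620)/623⌉ − ⌈(36·61+620)/623⌉ = ⌈2877/623⌉ − ⌈2816/623⌉ = 5 − 5 = 0
n=37: ⌈(38·61+620)/623⌉ − ⌈(37·61+620)/623⌉ = ⌈2938/623⌉ − ⌈2877/623⌉ = 5 − 5 = 0

10000000001000000000100000000010000000


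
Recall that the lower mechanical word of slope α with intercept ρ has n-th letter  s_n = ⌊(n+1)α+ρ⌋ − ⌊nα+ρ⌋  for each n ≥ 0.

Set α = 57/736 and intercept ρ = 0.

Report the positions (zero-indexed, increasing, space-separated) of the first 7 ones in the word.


12 25 38 51 64 77 90

n=0: ⌊57/736⌋−⌊0/736⌋ = 0−0 = 0
n=1: ⌊114/736⌋−⌊57/736⌋ = 0−0 = 0
  …
n=12: ⌊741/736⌋−⌊684/736⌋ = 1−0 = 1  ← one
n=13: ⌊798/736⌋−⌊741/736⌋ = 1−1 = 0
n=14: ⌊855/736⌋−⌊798/736⌋ = 1−1 = 0
  …
n=25: ⌊1482/736⌋−⌊1425/736⌋ = 2−1 = 1  ← one
n=26: ⌊1539/736⌋−⌊1482/736⌋ = 2−2 = 0
n=27: ⌊1596/736⌋−⌊1539/736⌋ = 2−2 = 0
  …
n=38: ⌊2223/736⌋−⌊2166/736⌋ = 3−2 = 1  ← one
n=39: ⌊2280/736⌋−⌊2223/736⌋ = 3−3 = 0
n=40: ⌊2337/736⌋−⌊2280/736⌋ = 3−3 = 0
  …
n=51: ⌊2964/736⌋−⌊2907/736⌋ = 4−3 = 1  ← one
n=52: ⌊3021/736⌋−⌊2964/736⌋ = 4−4 = 0
n=53: ⌊3078/736⌋−⌊3021/736⌋ = 4−4 = 0
  …
n=64: ⌊3705/736⌋−⌊3648/736⌋ = 5−4 = 1  ← one
n=65: ⌊3762/736⌋−⌊3705/736⌋ = 5−5 = 0
n=66: ⌊3819/736⌋−⌊3762/736⌋ = 5−5 = 0
  …
n=77: ⌊4446/736⌋−⌊4389/736⌋ = 6−5 = 1  ← one
n=78: ⌊4503/736⌋−⌊4446/736⌋ = 6−6 = 0
n=79: ⌊4560/736⌋−⌊4503/736⌋ = 6−6 = 0
  …
n=90: ⌊5187/736⌋−⌊5130/736⌋ = 7−6 = 1  ← one
positions of the first 7 ones: 12 25 38 51 64 77 90


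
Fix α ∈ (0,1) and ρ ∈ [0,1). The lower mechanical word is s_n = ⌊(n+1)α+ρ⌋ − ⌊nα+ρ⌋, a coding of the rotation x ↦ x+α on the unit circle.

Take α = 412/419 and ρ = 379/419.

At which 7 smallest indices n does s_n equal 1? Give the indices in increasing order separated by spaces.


0 1 2 3 4 5 6

n=0: ⌊791/419⌋−⌊379/419⌋ = 1−0 = 1  ← one
n=1: ⌊1203/419⌋−⌊791/419⌋ = 2−1 = 1  ← one
n=2: ⌊1615/419⌋−⌊1203/419⌋ = 3−2 = 1  ← one
n=3: ⌊2027/419⌋−⌊1615/419⌋ = 4−3 = 1  ← one
n=4: ⌊2439/419⌋−⌊2027/419⌋ = 5−4 = 1  ← one
n=5: ⌊2851/419⌋−⌊2439/419⌋ = 6−5 = 1  ← one
n=6: ⌊3263/419⌋−⌊2851/419⌋ = 7−6 = 1  ← one
positions of the first 7 ones: 0 1 2 3 4 5 6


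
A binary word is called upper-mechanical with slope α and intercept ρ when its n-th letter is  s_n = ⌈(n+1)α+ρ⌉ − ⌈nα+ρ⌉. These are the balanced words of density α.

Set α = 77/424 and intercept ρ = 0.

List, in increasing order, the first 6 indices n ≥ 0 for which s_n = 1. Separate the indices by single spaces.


n=0: ⌈77/424⌉−⌈0/424⌉ = 1−0 = 1  ← one
n=1: ⌈154/424⌉−⌈77/424⌉ = 1−1 = 0
n=2: ⌈231/424⌉−⌈154/424⌉ = 1−1 = 0
n=3: ⌈308/424⌉−⌈231/424⌉ = 1−1 = 0
n=4: ⌈385/424⌉−⌈308/424⌉ = 1−1 = 0
n=5: ⌈462/424⌉−⌈385/424⌉ = 2−1 = 1  ← one
n=6: ⌈539/424⌉−⌈462/424⌉ = 2−2 = 0
n=7: ⌈616/424⌉−⌈539/424⌉ = 2−2 = 0
n=8: ⌈693/424⌉−⌈616/424⌉ = 2−2 = 0
n=9: ⌈770/424⌉−⌈693/424⌉ = 2−2 = 0
n=10: ⌈847/424⌉−⌈770/424⌉ = 2−2 = 0
n=11: ⌈924/424⌉−⌈847/424⌉ = 3−2 = 1  ← one
n=12: ⌈1001/424⌉−⌈924/424⌉ = 3−3 = 0
n=13: ⌈1078/424⌉−⌈1001/424⌉ = 3−3 = 0
n=14: ⌈1155/424⌉−⌈1078/424⌉ = 3−3 = 0
n=15: ⌈1232/424⌉−⌈1155/424⌉ = 3−3 = 0
n=16: ⌈1309/424⌉−⌈1232/424⌉ = 4−3 = 1  ← one
n=17: ⌈1386/424⌉−⌈1309/424⌉ = 4−4 = 0
n=18: ⌈1463/424⌉−⌈1386/424⌉ = 4−4 = 0
n=19: ⌈1540/424⌉−⌈1463/424⌉ = 4−4 = 0
n=20: ⌈1617/424⌉−⌈1540/424⌉ = 4−4 = 0
n=21: ⌈1694/424⌉−⌈1617/424⌉ = 4−4 = 0
n=22: ⌈1771/424⌉−⌈1694/424⌉ = 5−4 = 1  ← one
n=23: ⌈1848/424⌉−⌈1771/424⌉ = 5−5 = 0
n=24: ⌈1925/424⌉−⌈1848/424⌉ = 5−5 = 0
n=25: ⌈2002/424⌉−⌈1925/424⌉ = 5−5 = 0
n=26: ⌈2079/424⌉−⌈2002/424⌉ = 5−5 = 0
n=27: ⌈2156/424⌉−⌈2079/424⌉ = 6−5 = 1  ← one
positions of the first 6 ones: 0 5 11 16 22 27

0 5 11 16 22 27


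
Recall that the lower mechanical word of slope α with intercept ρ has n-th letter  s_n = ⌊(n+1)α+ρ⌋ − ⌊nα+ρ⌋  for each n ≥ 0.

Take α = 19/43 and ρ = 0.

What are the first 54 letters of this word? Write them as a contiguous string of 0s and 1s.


001010100101010100101010100101010100101010100101010010

n=0: ⌊(1·19)/43⌋ − ⌊(0·19)/43⌋ = ⌊19/43⌋ − ⌊0/43⌋ = 0 − 0 = 0
n=1: ⌊(2·19)/43⌋ − ⌊(1·19)/43⌋ = ⌊38/43⌋ − ⌊19/43⌋ = 0 − 0 = 0
n=2: ⌊(3·19)/43⌋ − ⌊(2·19)/43⌋ = ⌊57/43⌋ − ⌊38/43⌋ = 1 − 0 = 1
n=3: ⌊(4·19)/43⌋ − ⌊(3·19)/43⌋ = ⌊76/43⌋ − ⌊57/43⌋ = 1 − 1 = 0
n=4: ⌊(5·19)/43⌋ − ⌊(4·19)/43⌋ = ⌊95/43⌋ − ⌊76/43⌋ = 2 − 1 = 1
n=5: ⌊(6·19)/43⌋ − ⌊(5·19)/43⌋ = ⌊114/43⌋ − ⌊95/43⌋ = 2 − 2 = 0
n=6: ⌊(7·19)/43⌋ − ⌊(6·19)/43⌋ = ⌊133/43⌋ − ⌊114/43⌋ = 3 − 2 = 1
n=7: ⌊(8·19)/43⌋ − ⌊(7·19)/43⌋ = ⌊152/43⌋ − ⌊133/43⌋ = 3 − 3 = 0
n=8: ⌊(9·19)/43⌋ − ⌊(8·19)/43⌋ = ⌊171/43⌋ − ⌊152/43⌋ = 3 − 3 = 0
n=9: ⌊(10·19)/43⌋ − ⌊(9·19)/43⌋ = ⌊190/43⌋ − ⌊171/43⌋ = 4 − 3 = 1
n=10: ⌊(11·19)/43⌋ − ⌊(10·19)/43⌋ = ⌊209/43⌋ − ⌊190/43⌋ = 4 − 4 = 0
n=11: ⌊(12·19)/43⌋ − ⌊(11·19)/43⌋ = ⌊228/43⌋ − ⌊209/43⌋ = 5 − 4 = 1
n=12: ⌊(13·19)/43⌋ − ⌊(12·19)/43⌋ = ⌊247/43⌋ − ⌊228/43⌋ = 5 − 5 = 0
n=13: ⌊(14·19)/43⌋ − ⌊(13·19)/43⌋ = ⌊266/43⌋ − ⌊247/43⌋ = 6 − 5 = 1
n=14: ⌊(15·19)/43⌋ − ⌊(14·19)/43⌋ = ⌊285/43⌋ − ⌊266/43⌋ = 6 − 6 = 0
n=15: ⌊(16·19)/43⌋ − ⌊(15·19)/43⌋ = ⌊304/43⌋ − ⌊285/43⌋ = 7 − 6 = 1
n=16: ⌊(17·19)/43⌋ − ⌊(16·19)/43⌋ = ⌊323/43⌋ − ⌊304/43⌋ = 7 − 7 = 0
n=17: ⌊(18·19)/43⌋ − ⌊(17·19)/43⌋ = ⌊342/43⌋ − ⌊323/43⌋ = 7 − 7 = 0
n=18: ⌊(19·19)/43⌋ − ⌊(18·19)/43⌋ = ⌊361/43⌋ − ⌊342/43⌋ = 8 − 7 = 1
n=19: ⌊(20·19)/43⌋ − ⌊(19·19)/43⌋ = ⌊380/43⌋ − ⌊361/43⌋ = 8 − 8 = 0
n=20: ⌊(21·19)/43⌋ − ⌊(20·19)/43⌋ = ⌊399/43⌋ − ⌊380/43⌋ = 9 − 8 = 1
n=21: ⌊(22·19)/43⌋ − ⌊(21·19)/43⌋ = ⌊418/43⌋ − ⌊399/43⌋ = 9 − 9 = 0
n=22: ⌊(23·19)/43⌋ − ⌊(22·19)/43⌋ = ⌊437/43⌋ − ⌊418/43⌋ = 10 − 9 = 1
n=23: ⌊(24·19)/43⌋ − ⌊(23·19)/43⌋ = ⌊456/43⌋ − ⌊437/43⌋ = 10 − 10 = 0
n=24: ⌊(25·19)/43⌋ − ⌊(24·19)/43⌋ = ⌊475/43⌋ − ⌊456/43⌋ = 11 − 10 = 1
n=25: ⌊(26·19)/43⌋ − ⌊(25·19)/43⌋ = ⌊494/43⌋ − ⌊475/43⌋ = 11 − 11 = 0
n=26: ⌊(27·19)/43⌋ − ⌊(26·19)/43⌋ = ⌊513/43⌋ − ⌊494/43⌋ = 11 − 11 = 0
n=27: ⌊(28·19)/43⌋ − ⌊(27·19)/43⌋ = ⌊532/43⌋ − ⌊513/43⌋ = 12 − 11 = 1
n=28: ⌊(29·19)/43⌋ − ⌊(28·19)/43⌋ = ⌊551/43⌋ − ⌊532/43⌋ = 12 − 12 = 0
n=29: ⌊(30·19)/43⌋ − ⌊(29·19)/43⌋ = ⌊570/43⌋ − ⌊551/43⌋ = 13 − 12 = 1
n=30: ⌊(31·19)/43⌋ − ⌊(30·19)/43⌋ = ⌊589/43⌋ − ⌊570/43⌋ = 13 − 13 = 0
n=31: ⌊(32·19)/43⌋ − ⌊(31·19)/43⌋ = ⌊608/43⌋ − ⌊589/43⌋ = 14 − 13 = 1
n=32: ⌊(33·19)/43⌋ − ⌊(32·19)/43⌋ = ⌊627/43⌋ − ⌊608/43⌋ = 14 − 14 = 0
n=33: ⌊(34·19)/43⌋ − ⌊(33·19)/43⌋ = ⌊646/43⌋ − ⌊627/43⌋ = 15 − 14 = 1
n=34: ⌊(35·19)/43⌋ − ⌊(34·19)/43⌋ = ⌊665/43⌋ − ⌊646/43⌋ = 15 − 15 = 0
n=35: ⌊(36·19)/43⌋ − ⌊(35·19)/43⌋ = ⌊684/43⌋ − ⌊665/43⌋ = 15 − 15 = 0
n=36: ⌊(37·19)/43⌋ − ⌊(36·19)/43⌋ = ⌊703/43⌋ − ⌊684/43⌋ = 16 − 15 = 1
n=37: ⌊(38·19)/43⌋ − ⌊(37·19)/43⌋ = ⌊722/43⌋ − ⌊703/43⌋ = 16 − 16 = 0
n=38: ⌊(39·19)/43⌋ − ⌊(38·19)/43⌋ = ⌊741/43⌋ − ⌊722/43⌋ = 17 − 16 = 1
n=39: ⌊(40·19)/43⌋ − ⌊(39·19)/43⌋ = ⌊760/43⌋ − ⌊741/43⌋ = 17 − 17 = 0
n=40: ⌊(41·19)/43⌋ − ⌊(40·19)/43⌋ = ⌊779/43⌋ − ⌊760/43⌋ = 18 − 17 = 1
n=41: ⌊(42·19)/43⌋ − ⌊(41·19)/43⌋ = ⌊798/43⌋ − ⌊779/43⌋ = 18 − 18 = 0
n=42: ⌊(43·19)/43⌋ − ⌊(42·19)/43⌋ = ⌊817/43⌋ − ⌊798/43⌋ = 19 − 18 = 1
n=43: ⌊(44·19)/43⌋ − ⌊(43·19)/43⌋ = ⌊836/43⌋ − ⌊817/43⌋ = 19 − 19 = 0
n=44: ⌊(45·19)/43⌋ − ⌊(44·19)/43⌋ = ⌊855/43⌋ − ⌊836/43⌋ = 19 − 19 = 0
n=45: ⌊(46·19)/43⌋ − ⌊(45·19)/43⌋ = ⌊874/43⌋ − ⌊855/43⌋ = 20 − 19 = 1
n=46: ⌊(47·19)/43⌋ − ⌊(46·19)/43⌋ = ⌊893/43⌋ − ⌊874/43⌋ = 20 − 20 = 0
n=47: ⌊(48·19)/43⌋ − ⌊(47·19)/43⌋ = ⌊912/43⌋ − ⌊893/43⌋ = 21 − 20 = 1
n=48: ⌊(49·19)/43⌋ − ⌊(48·19)/43⌋ = ⌊931/43⌋ − ⌊912/43⌋ = 21 − 21 = 0
n=49: ⌊(50·19)/43⌋ − ⌊(49·19)/43⌋ = ⌊950/43⌋ − ⌊931/43⌋ = 22 − 21 = 1
n=50: ⌊(51·19)/43⌋ − ⌊(50·19)/43⌋ = ⌊969/43⌋ − ⌊950/43⌋ = 22 − 22 = 0
n=51: ⌊(52·19)/43⌋ − ⌊(51·19)/43⌋ = ⌊988/43⌋ − ⌊969/43⌋ = 22 − 22 = 0
n=52: ⌊(53·19)/43⌋ − ⌊(52·19)/43⌋ = ⌊1007/43⌋ − ⌊988/43⌋ = 23 − 22 = 1
n=53: ⌊(54·19)/43⌋ − ⌊(53·19)/43⌋ = ⌊1026/43⌋ − ⌊1007/43⌋ = 23 − 23 = 0


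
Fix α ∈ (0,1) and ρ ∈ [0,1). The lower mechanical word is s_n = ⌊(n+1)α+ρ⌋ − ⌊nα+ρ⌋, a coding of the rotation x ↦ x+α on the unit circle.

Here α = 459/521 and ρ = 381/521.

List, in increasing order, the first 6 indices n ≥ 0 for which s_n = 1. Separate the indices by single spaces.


n=0: ⌊840/521⌋−⌊381/521⌋ = 1−0 = 1  ← one
n=1: ⌊1299/521⌋−⌊840/521⌋ = 2−1 = 1  ← one
n=2: ⌊1758/521⌋−⌊1299/521⌋ = 3−2 = 1  ← one
n=3: ⌊2217/521⌋−⌊1758/521⌋ = 4−3 = 1  ← one
n=4: ⌊2676/521⌋−⌊2217/521⌋ = 5−4 = 1  ← one
n=5: ⌊3135/521⌋−⌊2676/521⌋ = 6−5 = 1  ← one
positions of the first 6 ones: 0 1 2 3 4 5

0 1 2 3 4 5


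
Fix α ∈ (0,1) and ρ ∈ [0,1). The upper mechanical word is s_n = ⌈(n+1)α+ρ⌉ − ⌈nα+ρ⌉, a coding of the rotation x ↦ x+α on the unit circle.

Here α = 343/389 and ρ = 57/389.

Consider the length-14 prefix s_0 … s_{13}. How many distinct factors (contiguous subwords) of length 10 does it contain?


5

t_n = ⌈(n·343+57)/389⌉ for n = 0 … 14:
  n=0…9: ⌈57/389⌉=1 ⌈400/389⌉=2 ⌈743/389⌉=2 ⌈1086/389⌉=3 ⌈1429/389⌉=4 ⌈1772/389⌉=5 ⌈2115/389⌉=6 ⌈2458/389⌉=7 ⌈2801/389⌉=8 ⌈3144/389⌉=9
  n=10…14: ⌈3487/389⌉=9 ⌈3830/389⌉=10 ⌈4173/389⌉=11 ⌈4516/389⌉=12 ⌈4859/389⌉=13
s_n = t_(n+1) − t_n for n = 0 … 13 gives
prefix = 10111111101111
slide a length-10 window over [0..9] … [4..13] (5 windows); first occurrence of each distinct factor:
  [  0..  9] 1011111110
  [  1.. 10] 0111111101
  [  2.. 11] 1111111011
  [  3.. 12] 1111110111
  [  4.. 13] 1111101111
distinct factors: {0111111101, 1011111110, 1111101111, 1111110111, 1111111011}
count = 5  (Sturmian bound for length 10 is 11)


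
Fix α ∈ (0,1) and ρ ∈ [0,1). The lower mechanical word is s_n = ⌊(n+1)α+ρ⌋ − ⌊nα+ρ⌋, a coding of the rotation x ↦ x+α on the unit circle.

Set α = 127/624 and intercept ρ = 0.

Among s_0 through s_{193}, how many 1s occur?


39

#1s = Σ_{n=0}^{193} s_n = Σ_{n=0}^{193} (⌊(n+1)α+ρ⌋ − ⌊nα+ρ⌋)
the sum telescopes: every ⌊nα+ρ⌋ with 0 < n < 194 appears once with + and once with −, leaving ⌊194α+ρ⌋ − ⌊0·α+ρ⌋
194α + ρ = (194·127) / 624 = 24638/624
ρ = 0/624
⌊24638/624⌋ = 39,  ⌊0/624⌋ = 0
#1s = 39 − 0 = 39


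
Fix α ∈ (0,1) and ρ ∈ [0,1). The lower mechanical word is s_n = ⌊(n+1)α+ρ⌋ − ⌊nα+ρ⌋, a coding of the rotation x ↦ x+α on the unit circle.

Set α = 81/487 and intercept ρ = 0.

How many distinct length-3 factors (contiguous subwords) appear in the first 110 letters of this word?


4

t_n = ⌊(n·81)/487⌋ for n = 0 … 110:
  n=0…9: ⌊0/487⌋=0 ⌊81/487⌋=0 ⌊162/487⌋=0 ⌊243/487⌋=0 ⌊324/487⌋=0 ⌊405/487⌋=0 ⌊486/487⌋=0 ⌊567/487⌋=1 ⌊648/487⌋=1 ⌊729/487⌋=1
  n=10…19: ⌊810/487⌋=1 ⌊891/487⌋=1 ⌊972/487⌋=1 ⌊1053/487⌋=2 ⌊1134/487⌋=2 ⌊1215/487⌋=2 ⌊1296/487⌋=2 ⌊1377/487⌋=2 ⌊1458/487⌋=2 ⌊1539/487⌋=3
  n=20…29: ⌊1620/487⌋=3 ⌊1701/487⌋=3 ⌊1782/487⌋=3 ⌊1863/487⌋=3 ⌊1944/487⌋=3 ⌊2025/487⌋=4 ⌊2106/487⌋=4 ⌊2187/487⌋=4 ⌊2268/487⌋=4 ⌊2349/487⌋=4
  n=30…39: ⌊2430/487⌋=4 ⌊2511/487⌋=5 ⌊2592/487⌋=5 ⌊2673/487⌋=5 ⌊2754/487⌋=5 ⌊2835/487⌋=5 ⌊2916/487⌋=5 ⌊2997/487⌋=6 ⌊3078/487⌋=6 ⌊3159/487⌋=6
  n=40…49: ⌊3240/487⌋=6 ⌊3321/487⌋=6 ⌊3402/487⌋=6 ⌊3483/487⌋=7 ⌊3564/487⌋=7 ⌊3645/487⌋=7 ⌊3726/487⌋=7 ⌊3807/487⌋=7 ⌊3888/487⌋=7 ⌊3969/487⌋=8
  n=50…59: ⌊4050/487⌋=8 ⌊4131/487⌋=8 ⌊4212/487⌋=8 ⌊4293/487⌋=8 ⌊4374/487⌋=8 ⌊4455/487⌋=9 ⌊4536/487⌋=9 ⌊4617/487⌋=9 ⌊4698/487⌋=9 ⌊4779/487⌋=9
  n=60…69: ⌊4860/487⌋=9 ⌊4941/487⌋=10 ⌊5022/487⌋=10 ⌊5103/487⌋=10 ⌊5184/487⌋=10 ⌊5265/487⌋=10 ⌊5346/487⌋=10 ⌊5427/487⌋=11 ⌊5508/487⌋=11 ⌊5589/487⌋=11
  n=70…79: ⌊5670/487⌋=11 ⌊5751/487⌋=11 ⌊5832/487⌋=11 ⌊5913/487⌋=12 ⌊5994/487⌋=12 ⌊6075/487⌋=12 ⌊6156/487⌋=12 ⌊6237/487⌋=12 ⌊6318/487⌋=12 ⌊6399/487⌋=13
  n=80…89: ⌊6480/487⌋=13 ⌊6561/487⌋=13 ⌊6642/487⌋=13 ⌊6723/487⌋=13 ⌊6804/487⌋=13 ⌊6885/487⌋=14 ⌊6966/487⌋=14 ⌊7047/487⌋=14 ⌊7128/487⌋=14 ⌊7209/487⌋=14
  n=90…99: ⌊7290/487⌋=14 ⌊7371/487⌋=15 ⌊7452/487⌋=15 ⌊7533/487⌋=15 ⌊7614/487⌋=15 ⌊7695/487⌋=15 ⌊7776/487⌋=15 ⌊7857/487⌋=16 ⌊7938/487⌋=16 ⌊8019/487⌋=16
  n=100…109: ⌊8100/487⌋=16 ⌊8181/487⌋=16 ⌊8262/487⌋=16 ⌊8343/487⌋=17 ⌊8424/487⌋=17 ⌊8505/487⌋=17 ⌊8586/487⌋=17 ⌊8667/487⌋=17 ⌊8748/487⌋=17 ⌊8829/487⌋=18
  n=110: ⌊8910/487⌋=18
s_n = t_(n+1) − t_n for n = 0 … 109 gives
prefix = 00000010000010000010000010000010000010000010000010000010000010000010000010000010000010000010000010000010000010
slide a length-3 window over [0..2] … [107..109] (108 windows); first occurrence of each distinct factor:
  [  0..  2] 000
  [  4..  6] 001
  [  5..  7] 010
  [  6..  8] 100
  (the other 104 windows repeat one of these)
distinct factors: {000, 001, 010, 100}
count = 4  (Sturmian bound for length 3 is 4)


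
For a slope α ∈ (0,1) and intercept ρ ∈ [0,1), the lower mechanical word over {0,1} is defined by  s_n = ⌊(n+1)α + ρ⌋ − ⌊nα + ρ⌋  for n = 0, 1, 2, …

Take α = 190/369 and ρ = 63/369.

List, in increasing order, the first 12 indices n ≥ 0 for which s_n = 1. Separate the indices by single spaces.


1 3 5 7 9 11 13 15 17 19 21 22

n=0: ⌊253/369⌋−⌊63/369⌋ = 0−0 = 0
n=1: ⌊443/369⌋−⌊253/369⌋ = 1−0 = 1  ← one
n=2: ⌊633/369⌋−⌊443/369⌋ = 1−1 = 0
n=3: ⌊823/369⌋−⌊633/369⌋ = 2−1 = 1  ← one
n=4: ⌊1013/369⌋−⌊823/369⌋ = 2−2 = 0
n=5: ⌊1203/369⌋−⌊1013/369⌋ = 3−2 = 1  ← one
n=6: ⌊1393/369⌋−⌊1203/369⌋ = 3−3 = 0
n=7: ⌊1583/369⌋−⌊1393/369⌋ = 4−3 = 1  ← one
n=8: ⌊1773/369⌋−⌊1583/369⌋ = 4−4 = 0
n=9: ⌊1963/369⌋−⌊1773/369⌋ = 5−4 = 1  ← one
n=10: ⌊2153/369⌋−⌊1963/369⌋ = 5−5 = 0
n=11: ⌊2343/369⌋−⌊2153/369⌋ = 6−5 = 1  ← one
n=12: ⌊2533/369⌋−⌊2343/369⌋ = 6−6 = 0
n=13: ⌊2723/369⌋−⌊2533/369⌋ = 7−6 = 1  ← one
n=14: ⌊2913/369⌋−⌊2723/369⌋ = 7−7 = 0
n=15: ⌊3103/369⌋−⌊2913/369⌋ = 8−7 = 1  ← one
n=16: ⌊3293/369⌋−⌊3103/369⌋ = 8−8 = 0
n=17: ⌊3483/369⌋−⌊3293/369⌋ = 9−8 = 1  ← one
n=18: ⌊3673/369⌋−⌊3483/369⌋ = 9−9 = 0
n=19: ⌊3863/369⌋−⌊3673/369⌋ = 10−9 = 1  ← one
n=20: ⌊4053/369⌋−⌊3863/369⌋ = 10−10 = 0
n=21: ⌊4243/369⌋−⌊4053/369⌋ = 11−10 = 1  ← one
n=22: ⌊4433/369⌋−⌊4243/369⌋ = 12−11 = 1  ← one
positions of the first 12 ones: 1 3 5 7 9 11 13 15 17 19 21 22


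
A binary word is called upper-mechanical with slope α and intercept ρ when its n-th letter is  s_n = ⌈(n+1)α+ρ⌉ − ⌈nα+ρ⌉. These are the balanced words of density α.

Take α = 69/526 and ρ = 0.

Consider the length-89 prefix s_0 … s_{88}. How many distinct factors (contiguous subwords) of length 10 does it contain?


11

t_n = ⌈(n·69)/526⌉ for n = 0 … 89:
  n=0…9: ⌈0/526⌉=0 ⌈69/526⌉=1 ⌈138/526⌉=1 ⌈207/526⌉=1 ⌈276/526⌉=1 ⌈345/526⌉=1 ⌈414/526⌉=1 ⌈483/526⌉=1 ⌈552/526⌉=2 ⌈621/526⌉=2
  n=10…19: ⌈690/526⌉=2 ⌈759/526⌉=2 ⌈828/526⌉=2 ⌈897/526⌉=2 ⌈966/526⌉=2 ⌈1035/526⌉=2 ⌈1104/526⌉=3 ⌈1173/526⌉=3 ⌈1242/526⌉=3 ⌈1311/526⌉=3
  n=20…29: ⌈1380/526⌉=3 ⌈1449/526⌉=3 ⌈1518/526⌉=3 ⌈1587/526⌉=4 ⌈1656/526⌉=4 ⌈1725/526⌉=4 ⌈1794/526⌉=4 ⌈1863/526⌉=4 ⌈1932/526⌉=4 ⌈2001/526⌉=4
  n=30…39: ⌈2070/526⌉=4 ⌈2139/526⌉=5 ⌈2208/526⌉=5 ⌈2277/526⌉=5 ⌈2346/526⌉=5 ⌈2415/526⌉=5 ⌈2484/526⌉=5 ⌈2553/526⌉=5 ⌈2622/526⌉=5 ⌈2691/526⌉=6
  n=40…49: ⌈2760/526⌉=6 ⌈2829/526⌉=6 ⌈2898/526⌉=6 ⌈2967/526⌉=6 ⌈3036/526⌉=6 ⌈3105/526⌉=6 ⌈3174/526⌉=7 ⌈3243/526⌉=7 ⌈3312/526⌉=7 ⌈3381/526⌉=7
  n=50…59: ⌈3450/526⌉=7 ⌈3519/526⌉=7 ⌈3588/526⌉=7 ⌈3657/526⌉=7 ⌈3726/526⌉=8 ⌈3795/526⌉=8 ⌈3864/526⌉=8 ⌈3933/526⌉=8 ⌈4002/526⌉=8 ⌈4071/526⌉=8
  n=60…69: ⌈4140/526⌉=8 ⌈4209/526⌉=9 ⌈4278/526⌉=9 ⌈4347/526⌉=9 ⌈4416/526⌉=9 ⌈4485/526⌉=9 ⌈4554/526⌉=9 ⌈4623/526⌉=9 ⌈4692/526⌉=9 ⌈4761/526⌉=10
  n=70…79: ⌈4830/526⌉=10 ⌈4899/526⌉=10 ⌈4968/526⌉=10 ⌈5037/526⌉=10 ⌈5106/526⌉=10 ⌈5175/526⌉=10 ⌈5244/526⌉=10 ⌈5313/526⌉=11 ⌈5382/526⌉=11 ⌈5451/526⌉=11
  n=80…89: ⌈5520/526⌉=11 ⌈5589/526⌉=11 ⌈5658/526⌉=11 ⌈5727/526⌉=11 ⌈5796/526⌉=12 ⌈5865/526⌉=12 ⌈5934/526⌉=12 ⌈6003/526⌉=12 ⌈6072/526⌉=12 ⌈6141/526⌉=12
s_n = t_(n+1) − t_n for n = 0 … 88 gives
prefix = 10000001000000010000001000000010000000100000010000000100000010000000100000001000000100000
slide a length-10 window over [0..9] … [79..88] (80 windows); first occurrence of each distinct factor:
  [  0..  9] 1000000100
  [  1.. 10] 0000001000
  [  2.. 11] 0000010000
  [  3.. 12] 0000100000
  [  4.. 13] 0001000000
  [  5.. 14] 0010000000
  [  6.. 15] 0100000001
  [  7.. 16] 1000000010
  [  8.. 17] 0000000100
  [ 13.. 22] 0010000001
  [ 14.. 23] 0100000010
  (the other 69 windows repeat one of these)
distinct factors: {0000000100, 0000001000, 0000010000, 0000100000, 0001000000, 0010000000, 0010000001, 0100000001, 0100000010, 1000000010, 1000000100}
count = 11  (Sturmian bound for length 10 is 11)


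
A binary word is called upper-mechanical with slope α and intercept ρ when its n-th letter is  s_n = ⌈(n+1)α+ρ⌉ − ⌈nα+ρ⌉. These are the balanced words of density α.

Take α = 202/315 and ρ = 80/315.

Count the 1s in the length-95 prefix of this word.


61

#1s = Σ_{n=0}^{94} s_n = Σ_{n=0}^{94} (⌈(n+1)α+ρ⌉ − ⌈nα+ρ⌉)
the sum telescopes: every ⌈nα+ρ⌉ with 0 < n < 95 appears once with + and once with −, leaving ⌈95α+ρ⌉ − ⌈0·α+ρ⌉
95α + ρ = (95·202 + 80) / 315 = 19270/315
ρ = 80/315
⌈19270/315⌉ = 62,  ⌈80/315⌉ = 1
#1s = 62 − 1 = 61


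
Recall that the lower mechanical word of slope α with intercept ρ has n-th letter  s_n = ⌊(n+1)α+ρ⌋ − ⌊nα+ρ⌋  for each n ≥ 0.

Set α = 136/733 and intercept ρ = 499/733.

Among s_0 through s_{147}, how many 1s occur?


28

#1s = Σ_{n=0}^{147} s_n = Σ_{n=0}^{147} (⌊(n+1)α+ρ⌋ − ⌊nα+ρ⌋)
the sum telescopes: every ⌊nα+ρ⌋ with 0 < n < 148 appears once with + and once with −, leaving ⌊148α+ρ⌋ − ⌊0·α+ρ⌋
148α + ρ = (148·136 + 499) / 733 = 20627/733
ρ = 499/733
⌊20627/733⌋ = 28,  ⌊499/733⌋ = 0
#1s = 28 − 0 = 28


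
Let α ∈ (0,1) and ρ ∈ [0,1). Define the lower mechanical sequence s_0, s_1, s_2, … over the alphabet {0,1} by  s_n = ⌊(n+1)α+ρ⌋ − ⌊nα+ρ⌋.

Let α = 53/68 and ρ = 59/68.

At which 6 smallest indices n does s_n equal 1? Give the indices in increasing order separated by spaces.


n=0: ⌊112/68⌋−⌊59/68⌋ = 1−0 = 1  ← one
n=1: ⌊165/68⌋−⌊112/68⌋ = 2−1 = 1  ← one
n=2: ⌊218/68⌋−⌊165/68⌋ = 3−2 = 1  ← one
n=3: ⌊271/68⌋−⌊218/68⌋ = 3−3 = 0
n=4: ⌊324/68⌋−⌊271/68⌋ = 4−3 = 1  ← one
n=5: ⌊377/68⌋−⌊324/68⌋ = 5−4 = 1  ← one
n=6: ⌊430/68⌋−⌊377/68⌋ = 6−5 = 1  ← one
positions of the first 6 ones: 0 1 2 4 5 6

0 1 2 4 5 6


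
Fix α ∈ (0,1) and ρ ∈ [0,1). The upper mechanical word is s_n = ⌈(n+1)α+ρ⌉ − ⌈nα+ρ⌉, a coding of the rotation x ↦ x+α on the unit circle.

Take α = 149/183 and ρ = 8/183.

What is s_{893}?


(n+1)α + ρ = (894·149 + 8) / 183 = 133214/183
nα + ρ     = (893·149 + 8) / 183 = 133065/183
⌈133214/183⌉ = 728,  ⌈133065/183⌉ = 728
s_{893} = 728 − 728 = 0

0


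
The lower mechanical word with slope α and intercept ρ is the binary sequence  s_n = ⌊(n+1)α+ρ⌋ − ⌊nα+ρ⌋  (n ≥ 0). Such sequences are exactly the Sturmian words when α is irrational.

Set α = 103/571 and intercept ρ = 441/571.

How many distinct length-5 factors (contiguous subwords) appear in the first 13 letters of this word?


t_n = ⌊(n·103+441)/571⌋ for n = 0 … 13:
  n=0…9: ⌊441/571⌋=0 ⌊544/571⌋=0 ⌊647/571⌋=1 ⌊750/571⌋=1 ⌊853/571⌋=1 ⌊956/571⌋=1 ⌊1059/571⌋=1 ⌊1162/571⌋=2 ⌊1265/571⌋=2 ⌊1368/571⌋=2
  n=10…13: ⌊1471/571⌋=2 ⌊1574/571⌋=2 ⌊1677/571⌋=2 ⌊1780/571⌋=3
s_n = t_(n+1) − t_n for n = 0 … 12 gives
prefix = 0100001000001
slide a length-5 window over [0..4] … [8..12] (9 windows); first occurrence of each distinct factor:
  [  0..  4] 01000
  [  1..  5] 10000
  [  2..  6] 00001
  [  3..  7] 00010
  [  4..  8] 00100
  [  7.. 11] 00000
  (the other 3 windows repeat one of these)
distinct factors: {00000, 00001, 00010, 00100, 01000, 10000}
count = 6  (Sturmian bound for length 5 is 6)

6


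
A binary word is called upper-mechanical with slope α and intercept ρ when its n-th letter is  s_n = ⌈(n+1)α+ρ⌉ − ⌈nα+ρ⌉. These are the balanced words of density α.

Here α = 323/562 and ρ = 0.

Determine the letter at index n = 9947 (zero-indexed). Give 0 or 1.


1

(n+1)α + ρ = (9948·323) / 562 = 3213204/562
nα + ρ     = (9947·323) / 562 = 3212881/562
⌈3213204/562⌉ = 5718,  ⌈3212881/562⌉ = 5717
s_{9947} = 5718 − 5717 = 1


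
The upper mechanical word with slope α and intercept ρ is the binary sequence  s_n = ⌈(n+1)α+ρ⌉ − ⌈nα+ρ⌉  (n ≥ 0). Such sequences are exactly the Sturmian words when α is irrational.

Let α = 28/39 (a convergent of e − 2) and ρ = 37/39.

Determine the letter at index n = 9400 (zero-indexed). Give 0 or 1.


1

(n+1)α + ρ = (9401·28 + 37) / 39 = 263265/39
nα + ρ     = (9400·28 + 37) / 39 = 263237/39
⌈263265/39⌉ = 6751,  ⌈263237/39⌉ = 6750
s_{9400} = 6751 − 6750 = 1


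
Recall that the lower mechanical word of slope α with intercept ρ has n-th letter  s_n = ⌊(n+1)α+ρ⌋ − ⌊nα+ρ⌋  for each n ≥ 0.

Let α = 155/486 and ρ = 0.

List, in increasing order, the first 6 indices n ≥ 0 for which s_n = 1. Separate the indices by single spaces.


n=0: ⌊155/486⌋−⌊0/486⌋ = 0−0 = 0
n=1: ⌊310/486⌋−⌊155/486⌋ = 0−0 = 0
n=2: ⌊465/486⌋−⌊310/486⌋ = 0−0 = 0
n=3: ⌊620/486⌋−⌊465/486⌋ = 1−0 = 1  ← one
n=4: ⌊775/486⌋−⌊620/486⌋ = 1−1 = 0
n=5: ⌊930/486⌋−⌊775/486⌋ = 1−1 = 0
n=6: ⌊1085/486⌋−⌊930/486⌋ = 2−1 = 1  ← one
n=7: ⌊1240/486⌋−⌊1085/486⌋ = 2−2 = 0
n=8: ⌊1395/486⌋−⌊1240/486⌋ = 2−2 = 0
n=9: ⌊1550/486⌋−⌊1395/486⌋ = 3−2 = 1  ← one
n=10: ⌊1705/486⌋−⌊1550/486⌋ = 3−3 = 0
n=11: ⌊1860/486⌋−⌊1705/486⌋ = 3−3 = 0
n=12: ⌊2015/486⌋−⌊1860/486⌋ = 4−3 = 1  ← one
n=13: ⌊2170/486⌋−⌊2015/486⌋ = 4−4 = 0
n=14: ⌊2325/486⌋−⌊2170/486⌋ = 4−4 = 0
n=15: ⌊2480/486⌋−⌊2325/486⌋ = 5−4 = 1  ← one
n=16: ⌊2635/486⌋−⌊2480/486⌋ = 5−5 = 0
n=17: ⌊2790/486⌋−⌊2635/486⌋ = 5−5 = 0
n=18: ⌊2945/486⌋−⌊2790/486⌋ = 6−5 = 1  ← one
positions of the first 6 ones: 3 6 9 12 15 18

3 6 9 12 15 18


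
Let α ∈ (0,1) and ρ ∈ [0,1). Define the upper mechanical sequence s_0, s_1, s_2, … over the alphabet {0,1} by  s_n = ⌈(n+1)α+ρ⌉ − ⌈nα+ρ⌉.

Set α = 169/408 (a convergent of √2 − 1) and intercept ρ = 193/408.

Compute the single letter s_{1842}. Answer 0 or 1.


0

(n+1)α + ρ = (1843·169 + 193) / 408 = 311660/408
nα + ρ     = (1842·169 + 193) / 408 = 311491/408
⌈311660/408⌉ = 764,  ⌈311491/408⌉ = 764
s_{1842} = 764 − 764 = 0


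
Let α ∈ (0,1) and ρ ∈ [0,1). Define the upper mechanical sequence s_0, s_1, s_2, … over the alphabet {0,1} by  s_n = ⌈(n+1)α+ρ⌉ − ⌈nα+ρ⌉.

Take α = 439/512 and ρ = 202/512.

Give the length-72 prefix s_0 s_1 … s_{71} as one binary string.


n=0: ⌈(1·439+202)/512⌉ − ⌈(0·439+202)/512⌉ = ⌈641/512⌉ − ⌈202/512⌉ = 2 − 1 = 1
n=1: ⌈(2·439+202)/512⌉ − ⌈(1·439+202)/512⌉ = ⌈1080/512⌉ − ⌈641/512⌉ = 3 − 2 = 1
n=2: ⌈(3·439+202)/512⌉ − ⌈(2·439+202)/512⌉ = ⌈1519/512⌉ − ⌈1080/512⌉ = 3 − 3 = 0
n=3: ⌈(4·439+202)/512⌉ − ⌈(3·439+202)/512⌉ = ⌈1958/512⌉ − ⌈1519/512⌉ = 4 − 3 = 1
n=4: ⌈(5·439+202)/512⌉ − ⌈(4·439+202)/512⌉ = ⌈2397/512⌉ − ⌈1958/512⌉ = 5 − 4 = 1
n=5: ⌈(6·439+202)/512⌉ − ⌈(5·439+202)/512⌉ = ⌈2836/512⌉ − ⌈2397/512⌉ = 6 − 5 = 1
n=6: ⌈(7·439+202)/512⌉ − ⌈(6·439+202)/512⌉ = ⌈3275/512⌉ − ⌈2836/512⌉ = 7 − 6 = 1
n=7: ⌈(8·439+202)/512⌉ − ⌈(7·439+202)/512⌉ = ⌈3714/512⌉ − ⌈3275/512⌉ = 8 − 7 = 1
n=8: ⌈(9·439+202)/512⌉ − ⌈(8·439+202)/512⌉ = ⌈4153/512⌉ − ⌈3714/512⌉ = 9 − 8 = 1
n=9: ⌈(10·439+202)/512⌉ − ⌈(9·439+202)/512⌉ = ⌈4592/512⌉ − ⌈4153/512⌉ = 9 − 9 = 0
n=10: ⌈(11·439+202)/512⌉ − ⌈(10·439+202)/512⌉ = ⌈5031/512⌉ − ⌈4592/512⌉ = 10 − 9 = 1
n=11: ⌈(12·439+202)/512⌉ − ⌈(11·439+202)/512⌉ = ⌈5470/512⌉ − ⌈5031/512⌉ = 11 − 10 = 1
n=12: ⌈(13·439+202)/512⌉ − ⌈(12·439+202)/512⌉ = ⌈5909/512⌉ − ⌈5470/512⌉ = 12 − 11 = 1
n=13: ⌈(14·439+202)/512⌉ − ⌈(13·439+202)/512⌉ = ⌈6348/512⌉ − ⌈5909/512⌉ = 13 − 12 = 1
n=14: ⌈(15·439+202)/512⌉ − ⌈(14·439+202)/512⌉ = ⌈6787/512⌉ − ⌈6348/512⌉ = 14 − 13 = 1
n=15: ⌈(16·439+202)/512⌉ − ⌈(15·439+202)/512⌉ = ⌈7226/512⌉ − ⌈6787/512⌉ = 15 − 14 = 1
n=16: ⌈(17·439+202)/512⌉ − ⌈(16·439+202)/512⌉ = ⌈7665/512⌉ − ⌈7226/512⌉ = 15 − 15 = 0
n=17: ⌈(18·439+202)/512⌉ − ⌈(17·439+202)/512⌉ = ⌈8104/512⌉ − ⌈7665/512⌉ = 16 − 15 = 1
n=18: ⌈(19·439+202)/512⌉ − ⌈(18·439+202)/512⌉ = ⌈8543/512⌉ − ⌈8104/512⌉ = 17 − 16 = 1
n=19: ⌈(20·439+202)/512⌉ − ⌈(19·439+202)/512⌉ = ⌈8982/512⌉ − ⌈8543/512⌉ = 18 − 17 = 1
n=20: ⌈(21·439+202)/512⌉ − ⌈(20·439+202)/512⌉ = ⌈9421/512⌉ − ⌈8982/512⌉ = 19 − 18 = 1
n=21: ⌈(22·439+202)/512⌉ − ⌈(21·439+202)/512⌉ = ⌈9860/512⌉ − ⌈9421/512⌉ = 20 − 19 = 1
n=22: ⌈(23·439+202)/512⌉ − ⌈(22·439+202)/512⌉ = ⌈10299/512⌉ − ⌈9860/512⌉ = 21 − 20 = 1
n=23: ⌈(24·439+202)/512⌉ − ⌈(23·439+202)/512⌉ = ⌈10738/512⌉ − ⌈10299/512⌉ = 21 − 21 = 0
n=24: ⌈(25·439+202)/512⌉ − ⌈(24·439+202)/512⌉ = ⌈11177/512⌉ − ⌈10738/512⌉ = 22 − 21 = 1
n=25: ⌈(26·439+202)/512⌉ − ⌈(25·439+202)/512⌉ = ⌈11616/512⌉ − ⌈11177/512⌉ = 23 − 22 = 1
n=26: ⌈(27·439+202)/512⌉ − ⌈(26·439+202)/512⌉ = ⌈12055/512⌉ − ⌈11616/512⌉ = 24 − 23 = 1
n=27: ⌈(28·439+202)/512⌉ − ⌈(27·439+202)/512⌉ = ⌈12494/512⌉ − ⌈12055/512⌉ = 25 − 24 = 1
n=28: ⌈(29·439+202)/512⌉ − ⌈(28·439+202)/512⌉ = ⌈12933/512⌉ − ⌈12494/512⌉ = 26 − 25 = 1
n=29: ⌈(30·439+202)/512⌉ − ⌈(29·439+202)/512⌉ = ⌈13372/512⌉ − ⌈12933/512⌉ = 27 − 26 = 1
n=30: ⌈(31·439+202)/512⌉ − ⌈(30·439+202)/512⌉ = ⌈13811/512⌉ − ⌈13372/512⌉ = 27 − 27 = 0
n=31: ⌈(32·439+202)/512⌉ − ⌈(31·439+202)/512⌉ = ⌈14250/512⌉ − ⌈13811/512⌉ = 28 − 27 = 1
n=32: ⌈(33·439+202)/512⌉ − ⌈(32·439+202)/512⌉ = ⌈14689/512⌉ − ⌈14250/512⌉ = 29 − 28 = 1
n=33: ⌈(34·439+202)/512⌉ − ⌈(33·439+202)/512⌉ = ⌈15128/512⌉ − ⌈14689/512⌉ = 30 − 29 = 1
n=34: ⌈(35·439+202)/512⌉ − ⌈(34·439+202)/512⌉ = ⌈15567/512⌉ − ⌈15128/512⌉ = 31 − 30 = 1
n=35: ⌈(36·439+202)/512⌉ − ⌈(35·439+202)/512⌉ = ⌈16006/512⌉ − ⌈15567/512⌉ = 32 − 31 = 1
n=36: ⌈(37·439+202)/512⌉ − ⌈(36·439+202)/512⌉ = ⌈16445/512⌉ − ⌈16006/512⌉ = 33 − 32 = 1
n=37: ⌈(38·439+202)/512⌉ − ⌈(37·439+202)/512⌉ = ⌈16884/512⌉ − ⌈16445/512⌉ = 33 − 33 = 0
n=38: ⌈(39·439+202)/512⌉ − ⌈(38·439+202)/512⌉ = ⌈17323/512⌉ − ⌈16884/512⌉ = 34 − 33 = 1
n=39: ⌈(40·439+202)/512⌉ − ⌈(39·439+202)/512⌉ = ⌈17762/512⌉ − ⌈17323/512⌉ = 35 − 34 = 1
n=40: ⌈(41·439+202)/512⌉ − ⌈(40·439+202)/512⌉ = ⌈18201/512⌉ − ⌈17762/512⌉ = 36 − 35 = 1
n=41: ⌈(42·439+202)/512⌉ − ⌈(41·439+202)/512⌉ = ⌈18640/512⌉ − ⌈18201/512⌉ = 37 − 36 = 1
n=42: ⌈(43·439+202)/512⌉ − ⌈(42·439+202)/512⌉ = ⌈19079/512⌉ − ⌈18640/512⌉ = 38 − 37 = 1
n=43: ⌈(44·439+202)/512⌉ − ⌈(43·439+202)/512⌉ = ⌈19518/512⌉ − ⌈19079/512⌉ = 39 − 38 = 1
n=44: ⌈(45·439+202)/512⌉ − ⌈(44·439+202)/512⌉ = ⌈19957/512⌉ − ⌈19518/512⌉ = 39 − 39 = 0
n=45: ⌈(46·439+202)/512⌉ − ⌈(45·439+202)/512⌉ = ⌈20396/512⌉ − ⌈19957/512⌉ = 40 − 39 = 1
n=46: ⌈(47·439+202)/512⌉ − ⌈(46·439+202)/512⌉ = ⌈20835/512⌉ − ⌈20396/512⌉ = 41 − 40 = 1
n=47: ⌈(48·439+202)/512⌉ − ⌈(47·439+202)/512⌉ = ⌈21274/512⌉ − ⌈20835/512⌉ = 42 − 41 = 1
n=48: ⌈(49·439+202)/512⌉ − ⌈(48·439+202)/512⌉ = ⌈21713/512⌉ − ⌈21274/512⌉ = 43 − 42 = 1
n=49: ⌈(50·439+202)/512⌉ − ⌈(49·439+202)/512⌉ = ⌈22152/512⌉ − ⌈21713/512⌉ = 44 − 43 = 1
n=50: ⌈(51·439+202)/512⌉ − ⌈(50·439+202)/512⌉ = ⌈22591/512⌉ − ⌈22152/512⌉ = 45 − 44 = 1
n=51: ⌈(52·439+202)/512⌉ − ⌈(51·439+202)/512⌉ = ⌈23030/512⌉ − ⌈22591/512⌉ = 45 − 45 = 0
n=52: ⌈(53·439+202)/512⌉ − ⌈(52·439+202)/512⌉ = ⌈23469/512⌉ − ⌈23030/512⌉ = 46 − 45 = 1
n=53: ⌈(54·439+202)/512⌉ − ⌈(53·439+202)/512⌉ = ⌈23908/512⌉ − ⌈23469/512⌉ = 47 − 46 = 1
n=54: ⌈(55·439+202)/512⌉ − ⌈(54·439+202)/512⌉ = ⌈24347/512⌉ − ⌈23908/512⌉ = 48 − 47 = 1
n=55: ⌈(56·439+202)/512⌉ − ⌈(55·439+202)/512⌉ = ⌈24786/512⌉ − ⌈24347/512⌉ = 49 − 48 = 1
n=56: ⌈(57·439+202)/512⌉ − ⌈(56·439+202)/512⌉ = ⌈25225/512⌉ − ⌈24786/512⌉ = 50 − 49 = 1
n=57: ⌈(58·439+202)/512⌉ − ⌈(57·439+202)/512⌉ = ⌈25664/512⌉ − ⌈25225/512⌉ = 51 − 50 = 1
n=58: ⌈(59·439+202)/512⌉ − ⌈(58·439+202)/512⌉ = ⌈26103/512⌉ − ⌈25664/512⌉ = 51 − 51 = 0
n=59: ⌈(60·439+202)/512⌉ − ⌈(59·439+202)/512⌉ = ⌈26542/512⌉ − ⌈26103/512⌉ = 52 − 51 = 1
n=60: ⌈(61·439+202)/512⌉ − ⌈(60·439+202)/512⌉ = ⌈26981/512⌉ − ⌈26542/512⌉ = 53 − 52 = 1
n=61: ⌈(62·439+202)/512⌉ − ⌈(61·439+202)/512⌉ = ⌈27420/512⌉ − ⌈26981/512⌉ = 54 − 53 = 1
n=62: ⌈(63·439+202)/512⌉ − ⌈(62·439+202)/512⌉ = ⌈27859/512⌉ − ⌈27420/512⌉ = 55 − 54 = 1
n=63: ⌈(64·439+202)/512⌉ − ⌈(63·439+202)/512⌉ = ⌈28298/512⌉ − ⌈27859/512⌉ = 56 − 55 = 1
n=64: ⌈(65·439+202)/512⌉ − ⌈(64·439+202)/512⌉ = ⌈28737/512⌉ − ⌈28298/512⌉ = 57 − 56 = 1
n=65: ⌈(66·439+202)/512⌉ − ⌈(65·439+202)/512⌉ = ⌈29176/512⌉ − ⌈28737/512⌉ = 57 − 57 = 0
n=66: ⌈(67·439+202)/512⌉ − ⌈(66·439+202)/512⌉ = ⌈29615/512⌉ − ⌈29176/512⌉ = 58 − 57 = 1
n=67: ⌈(68·439+202)/512⌉ − ⌈(67·439+202)/512⌉ = ⌈30054/512⌉ − ⌈29615/512⌉ = 59 − 58 = 1
n=68: ⌈(69·439+202)/512⌉ − ⌈(68·439+202)/512⌉ = ⌈30493/512⌉ − ⌈30054/512⌉ = 60 − 59 = 1
n=69: ⌈(70·439+202)/512⌉ − ⌈(69·439+202)/512⌉ = ⌈30932/512⌉ − ⌈30493/512⌉ = 61 − 60 = 1
n=70: ⌈(71·439+202)/512⌉ − ⌈(70·439+202)/512⌉ = ⌈31371/512⌉ − ⌈30932/512⌉ = 62 − 61 = 1
n=71: ⌈(72·439+202)/512⌉ − ⌈(71·439+202)/512⌉ = ⌈31810/512⌉ − ⌈31371/512⌉ = 63 − 62 = 1

110111111011111101111110111111011111101111110111111011111101111110111111


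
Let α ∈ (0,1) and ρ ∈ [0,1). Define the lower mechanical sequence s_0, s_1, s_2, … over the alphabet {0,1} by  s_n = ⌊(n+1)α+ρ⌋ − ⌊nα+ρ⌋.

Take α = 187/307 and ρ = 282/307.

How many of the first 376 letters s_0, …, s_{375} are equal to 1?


#1s = Σ_{n=0}^{375} s_n = Σ_{n=0}^{375} (⌊(n+1)α+ρ⌋ − ⌊nα+ρ⌋)
the sum telescopes: every ⌊nα+ρ⌋ with 0 < n < 376 appears once with + and once with −, leaving ⌊376α+ρ⌋ − ⌊0·α+ρ⌋
376α + ρ = (376·187 + 282) / 307 = 70594/307
ρ = 282/307
⌊70594/307⌋ = 229,  ⌊282/307⌋ = 0
#1s = 229 − 0 = 229

229


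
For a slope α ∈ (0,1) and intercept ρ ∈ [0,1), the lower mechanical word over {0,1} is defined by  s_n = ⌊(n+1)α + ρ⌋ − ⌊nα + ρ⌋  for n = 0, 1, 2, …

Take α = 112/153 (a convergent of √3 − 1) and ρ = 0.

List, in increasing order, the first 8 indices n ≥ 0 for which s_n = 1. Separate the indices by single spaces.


n=0: ⌊112/153⌋−⌊0/153⌋ = 0−0 = 0
n=1: ⌊224/153⌋−⌊112/153⌋ = 1−0 = 1  ← one
n=2: ⌊336/153⌋−⌊224/153⌋ = 2−1 = 1  ← one
n=3: ⌊448/153⌋−⌊336/153⌋ = 2−2 = 0
n=4: ⌊560/153⌋−⌊448/153⌋ = 3−2 = 1  ← one
n=5: ⌊672/153⌋−⌊560/153⌋ = 4−3 = 1  ← one
n=6: ⌊784/153⌋−⌊672/153⌋ = 5−4 = 1  ← one
n=7: ⌊896/153⌋−⌊784/153⌋ = 5−5 = 0
n=8: ⌊1008/153⌋−⌊896/153⌋ = 6−5 = 1  ← one
n=9: ⌊1120/153⌋−⌊1008/153⌋ = 7−6 = 1  ← one
n=10: ⌊1232/153⌋−⌊1120/153⌋ = 8−7 = 1  ← one
positions of the first 8 ones: 1 2 4 5 6 8 9 10

1 2 4 5 6 8 9 10
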